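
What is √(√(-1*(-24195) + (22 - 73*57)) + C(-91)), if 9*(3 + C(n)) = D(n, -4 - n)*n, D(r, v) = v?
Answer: √(-7944 + 18*√5014)/3 ≈ 27.222*I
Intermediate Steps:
C(n) = -3 + n*(-4 - n)/9 (C(n) = -3 + ((-4 - n)*n)/9 = -3 + (n*(-4 - n))/9 = -3 + n*(-4 - n)/9)
√(√(-1*(-24195) + (22 - 73*57)) + C(-91)) = √(√(-1*(-24195) + (22 - 73*57)) + (-3 - ⅑*(-91)*(4 - 91))) = √(√(24195 + (22 - 4161)) + (-3 - ⅑*(-91)*(-87))) = √(√(24195 - 4139) + (-3 - 2639/3)) = √(√20056 - 2648/3) = √(2*√5014 - 2648/3) = √(-2648/3 + 2*√5014)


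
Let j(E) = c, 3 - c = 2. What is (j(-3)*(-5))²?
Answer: 25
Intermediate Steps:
c = 1 (c = 3 - 1*2 = 3 - 2 = 1)
j(E) = 1
(j(-3)*(-5))² = (1*(-5))² = (-5)² = 25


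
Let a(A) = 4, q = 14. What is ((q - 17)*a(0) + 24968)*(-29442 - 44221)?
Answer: -1838333828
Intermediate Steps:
((q - 17)*a(0) + 24968)*(-29442 - 44221) = ((14 - 17)*4 + 24968)*(-29442 - 44221) = (-3*4 + 24968)*(-73663) = (-12 + 24968)*(-73663) = 24956*(-73663) = -1838333828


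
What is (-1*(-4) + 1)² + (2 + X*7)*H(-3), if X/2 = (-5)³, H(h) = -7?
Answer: 12261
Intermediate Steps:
X = -250 (X = 2*(-5)³ = 2*(-125) = -250)
(-1*(-4) + 1)² + (2 + X*7)*H(-3) = (-1*(-4) + 1)² + (2 - 250*7)*(-7) = (4 + 1)² + (2 - 1750)*(-7) = 5² - 1748*(-7) = 25 + 12236 = 12261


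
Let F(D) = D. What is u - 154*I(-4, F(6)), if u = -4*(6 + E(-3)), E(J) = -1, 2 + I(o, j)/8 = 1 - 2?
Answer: 3676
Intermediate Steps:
I(o, j) = -24 (I(o, j) = -16 + 8*(1 - 2) = -16 + 8*(-1) = -16 - 8 = -24)
u = -20 (u = -4*(6 - 1) = -4*5 = -20)
u - 154*I(-4, F(6)) = -20 - 154*(-24) = -20 + 3696 = 3676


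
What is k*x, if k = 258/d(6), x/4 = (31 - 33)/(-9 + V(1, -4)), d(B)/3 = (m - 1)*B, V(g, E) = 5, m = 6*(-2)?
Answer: -86/39 ≈ -2.2051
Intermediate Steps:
m = -12
d(B) = -39*B (d(B) = 3*((-12 - 1)*B) = 3*(-13*B) = -39*B)
x = 2 (x = 4*((31 - 33)/(-9 + 5)) = 4*(-2/(-4)) = 4*(-2*(-¼)) = 4*(½) = 2)
k = -43/39 (k = 258/((-39*6)) = 258/(-234) = 258*(-1/234) = -43/39 ≈ -1.1026)
k*x = -43/39*2 = -86/39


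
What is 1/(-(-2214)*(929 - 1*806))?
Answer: 1/272322 ≈ 3.6721e-6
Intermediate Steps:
1/(-(-2214)*(929 - 1*806)) = 1/(-(-2214)*(929 - 806)) = 1/(-(-2214)*123) = 1/(-2214*(-123)) = 1/272322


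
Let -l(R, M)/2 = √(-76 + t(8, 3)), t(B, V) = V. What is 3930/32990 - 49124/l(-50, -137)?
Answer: 393/3299 - 24562*I*√73/73 ≈ 0.11913 - 2874.8*I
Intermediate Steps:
l(R, M) = -2*I*√73 (l(R, M) = -2*√(-76 + 3) = -2*I*√73)
3930/32990 - 49124/l(-50, -137) = 3930/32990 - 49124*I*√73/146 = 3930*(1/32990) - 24562*I*√73/73 = 393/3299 - 24562*I*√73/73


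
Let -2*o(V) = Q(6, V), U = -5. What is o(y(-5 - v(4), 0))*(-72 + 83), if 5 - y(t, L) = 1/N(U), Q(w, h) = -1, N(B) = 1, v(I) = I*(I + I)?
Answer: 11/2 ≈ 5.5000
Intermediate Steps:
v(I) = 2*I**2 (v(I) = I*(2*I) = 2*I**2)
y(t, L) = 4 (y(t, L) = 5 - 1/1 = 5 - 1*1 = 5 - 1 = 4)
o(V) = 1/2 (o(V) = -1/2*(-1) = 1/2)
o(y(-5 - v(4), 0))*(-72 + 83) = (-72 + 83)/2 = (1/2)*11 = 11/2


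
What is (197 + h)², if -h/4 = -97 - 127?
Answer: 1194649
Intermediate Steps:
h = 896 (h = -4*(-97 - 127) = -4*(-224) = 896)
(197 + h)² = (197 + 896)² = 1093² = 1194649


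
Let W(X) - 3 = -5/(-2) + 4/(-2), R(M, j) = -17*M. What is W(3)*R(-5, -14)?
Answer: 595/2 ≈ 297.50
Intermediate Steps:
W(X) = 7/2 (W(X) = 3 + (-5/(-2) + 4/(-2)) = 3 + (-5*(-½) + 4*(-½)) = 3 + (5/2 - 2) = 3 + ½ = 7/2)
W(3)*R(-5, -14) = 7*(-17*(-5))/2 = (7/2)*85 = 595/2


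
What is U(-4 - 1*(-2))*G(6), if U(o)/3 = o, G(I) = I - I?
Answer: 0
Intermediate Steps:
G(I) = 0
U(o) = 3*o
U(-4 - 1*(-2))*G(6) = (3*(-4 - 1*(-2)))*0 = (3*(-4 + 2))*0 = (3*(-2))*0 = -6*0 = 0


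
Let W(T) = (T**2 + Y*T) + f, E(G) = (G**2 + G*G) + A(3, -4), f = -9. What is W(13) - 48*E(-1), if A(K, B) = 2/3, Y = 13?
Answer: 201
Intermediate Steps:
A(K, B) = 2/3 (A(K, B) = 2*(1/3) = 2/3)
E(G) = 2/3 + 2*G**2 (E(G) = (G**2 + G*G) + 2/3 = (G**2 + G**2) + 2/3 = 2*G**2 + 2/3 = 2/3 + 2*G**2)
W(T) = -9 + T**2 + 13*T (W(T) = (T**2 + 13*T) - 9 = -9 + T**2 + 13*T)
W(13) - 48*E(-1) = (-9 + 13**2 + 13*13) - 48*(2/3 + 2*(-1)**2) = (-9 + 169 + 169) - 48*(2/3 + 2*1) = 329 - 48*(2/3 + 2) = 329 - 48*8/3 = 329 - 128 = 201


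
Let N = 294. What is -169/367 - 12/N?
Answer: -9015/17983 ≈ -0.50131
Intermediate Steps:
-169/367 - 12/N = -169/367 - 12/294 = -169*1/367 - 12*1/294 = -169/367 - 2/49 = -9015/17983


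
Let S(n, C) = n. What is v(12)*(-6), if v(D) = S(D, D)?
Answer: -72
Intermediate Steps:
v(D) = D
v(12)*(-6) = 12*(-6) = -72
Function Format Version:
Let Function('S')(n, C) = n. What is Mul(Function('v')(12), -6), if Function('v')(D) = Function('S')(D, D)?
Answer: -72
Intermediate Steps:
Function('v')(D) = D
Mul(Function('v')(12), -6) = Mul(12, -6) = -72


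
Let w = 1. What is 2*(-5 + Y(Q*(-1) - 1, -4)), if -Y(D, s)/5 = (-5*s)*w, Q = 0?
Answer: -210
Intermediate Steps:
Y(D, s) = 25*s (Y(D, s) = -5*(-5*s) = -(-25)*s = 25*s)
2*(-5 + Y(Q*(-1) - 1, -4)) = 2*(-5 + 25*(-4)) = 2*(-5 - 100) = 2*(-105) = -210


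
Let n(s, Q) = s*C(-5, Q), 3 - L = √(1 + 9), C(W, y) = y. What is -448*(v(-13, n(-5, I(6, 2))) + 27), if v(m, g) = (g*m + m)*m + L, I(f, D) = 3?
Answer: 1046528 + 448*√10 ≈ 1.0479e+6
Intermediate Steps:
L = 3 - √10 (L = 3 - √(1 + 9) = 3 - √10 ≈ -0.16228)
n(s, Q) = Q*s (n(s, Q) = s*Q = Q*s)
v(m, g) = 3 - √10 + m*(m + g*m) (v(m, g) = (g*m + m)*m + (3 - √10) = (m + g*m)*m + (3 - √10) = m*(m + g*m) + (3 - √10) = 3 - √10 + m*(m + g*m))
-448*(v(-13, n(-5, I(6, 2))) + 27) = -448*((3 + (-13)² - √10 + (3*(-5))*(-13)²) + 27) = -448*((3 + 169 - √10 - 15*169) + 27) = -448*((3 + 169 - √10 - 2535) + 27) = -448*((-2363 - √10) + 27) = -448*(-2336 - √10) = 1046528 + 448*√10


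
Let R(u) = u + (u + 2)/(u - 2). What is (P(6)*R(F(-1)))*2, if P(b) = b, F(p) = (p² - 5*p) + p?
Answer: 88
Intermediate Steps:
F(p) = p² - 4*p
R(u) = u + (2 + u)/(-2 + u)
(P(6)*R(F(-1)))*2 = (6*((2 + (-(-4 - 1))² - (-1)*(-4 - 1))/(-2 - (-4 - 1))))*2 = (6*((2 + (-1*(-5))² - (-1)*(-5))/(-2 - 1*(-5))))*2 = (6*((2 + 5² - 1*5)/(-2 + 5)))*2 = (6*((2 + 25 - 5)/3))*2 = (6*((⅓)*22))*2 = (6*(22/3))*2 = 44*2 = 88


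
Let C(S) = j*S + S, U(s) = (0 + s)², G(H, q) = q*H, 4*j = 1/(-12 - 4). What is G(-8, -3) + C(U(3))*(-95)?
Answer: -52329/64 ≈ -817.64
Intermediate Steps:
j = -1/64 (j = 1/(4*(-12 - 4)) = (¼)/(-16) = (¼)*(-1/16) = -1/64 ≈ -0.015625)
G(H, q) = H*q
U(s) = s²
C(S) = 63*S/64 (C(S) = -S/64 + S = 63*S/64)
G(-8, -3) + C(U(3))*(-95) = -8*(-3) + ((63/64)*3²)*(-95) = 24 + ((63/64)*9)*(-95) = 24 + (567/64)*(-95) = 24 - 53865/64 = -52329/64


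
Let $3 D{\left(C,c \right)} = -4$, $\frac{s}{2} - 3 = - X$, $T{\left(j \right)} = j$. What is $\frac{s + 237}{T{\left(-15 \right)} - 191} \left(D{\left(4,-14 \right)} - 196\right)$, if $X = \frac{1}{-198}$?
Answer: $\frac{7121168}{30591} \approx 232.79$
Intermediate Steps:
$X = - \frac{1}{198} \approx -0.0050505$
$s = \frac{595}{99}$ ($s = 6 + 2 \left(\left(-1\right) \left(- \frac{1}{198}\right)\right) = 6 + 2 \cdot \frac{1}{198} = 6 + \frac{1}{99} = \frac{595}{99} \approx 6.0101$)
$D{\left(C,c \right)} = - \frac{4}{3}$ ($D{\left(C,c \right)} = \frac{1}{3} \left(-4\right) = - \frac{4}{3}$)
$\frac{s + 237}{T{\left(-15 \right)} - 191} \left(D{\left(4,-14 \right)} - 196\right) = \frac{\frac{595}{99} + 237}{-15 - 191} \left(- \frac{4}{3} - 196\right) = \frac{24058}{99 \left(-206\right)} \left(- \frac{592}{3}\right) = \frac{24058}{99} \left(- \frac{1}{206}\right) \left(- \frac{592}{3}\right) = \left(- \frac{12029}{10197}\right) \left(- \frac{592}{3}\right) = \frac{7121168}{30591}$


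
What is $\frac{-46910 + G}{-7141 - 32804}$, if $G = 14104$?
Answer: $\frac{32806}{39945} \approx 0.82128$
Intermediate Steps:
$\frac{-46910 + G}{-7141 - 32804} = \frac{-46910 + 14104}{-7141 - 32804} = - \frac{32806}{-39945} = \left(-32806\right) \left(- \frac{1}{39945}\right) = \frac{32806}{39945}$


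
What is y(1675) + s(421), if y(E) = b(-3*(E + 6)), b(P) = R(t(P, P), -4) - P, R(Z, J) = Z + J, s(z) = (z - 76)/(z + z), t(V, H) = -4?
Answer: 4239815/842 ≈ 5035.4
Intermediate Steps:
s(z) = (-76 + z)/(2*z) (s(z) = (-76 + z)/((2*z)) = (-76 + z)*(1/(2*z)) = (-76 + z)/(2*z))
R(Z, J) = J + Z
b(P) = -8 - P (b(P) = (-4 - 4) - P = -8 - P)
y(E) = 10 + 3*E (y(E) = -8 - (-3)*(E + 6) = -8 - (-3)*(6 + E) = -8 - (-18 - 3*E) = -8 + (18 + 3*E) = 10 + 3*E)
y(1675) + s(421) = (10 + 3*1675) + (½)*(-76 + 421)/421 = (10 + 5025) + (½)*(1/421)*345 = 5035 + 345/842 = 4239815/842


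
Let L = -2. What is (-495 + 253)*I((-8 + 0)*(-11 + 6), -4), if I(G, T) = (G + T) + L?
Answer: -8228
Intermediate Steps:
I(G, T) = -2 + G + T (I(G, T) = (G + T) - 2 = -2 + G + T)
(-495 + 253)*I((-8 + 0)*(-11 + 6), -4) = (-495 + 253)*(-2 + (-8 + 0)*(-11 + 6) - 4) = -242*(-2 - 8*(-5) - 4) = -242*(-2 + 40 - 4) = -242*34 = -8228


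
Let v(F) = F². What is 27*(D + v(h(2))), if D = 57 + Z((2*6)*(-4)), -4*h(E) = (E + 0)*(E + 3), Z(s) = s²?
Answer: 255663/4 ≈ 63916.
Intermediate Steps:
h(E) = -E*(3 + E)/4 (h(E) = -(E + 0)*(E + 3)/4 = -E*(3 + E)/4)
D = 2361 (D = 57 + ((2*6)*(-4))² = 57 + (12*(-4))² = 57 + (-48)² = 57 + 2304 = 2361)
27*(D + v(h(2))) = 27*(2361 + (-¼*2*(3 + 2))²) = 27*(2361 + (-¼*2*5)²) = 27*(2361 + (-5/2)²) = 27*(2361 + 25/4) = 27*(9469/4) = 255663/4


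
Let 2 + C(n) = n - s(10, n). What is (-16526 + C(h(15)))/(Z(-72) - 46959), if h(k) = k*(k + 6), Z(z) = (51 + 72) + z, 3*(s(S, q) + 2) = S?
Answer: 48643/140724 ≈ 0.34566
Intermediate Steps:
s(S, q) = -2 + S/3
Z(z) = 123 + z
h(k) = k*(6 + k)
C(n) = -10/3 + n (C(n) = -2 + (n - (-2 + (1/3)*10)) = -2 + (n - (-2 + 10/3)) = -2 + (n - 1*4/3) = -2 + (n - 4/3) = -2 + (-4/3 + n) = -10/3 + n)
(-16526 + C(h(15)))/(Z(-72) - 46959) = (-16526 + (-10/3 + 15*(6 + 15)))/((123 - 72) - 46959) = (-16526 + (-10/3 + 15*21))/(51 - 46959) = (-16526 + (-10/3 + 315))/(-46908) = (-16526 + 935/3)*(-1/46908) = -48643/3*(-1/46908) = 48643/140724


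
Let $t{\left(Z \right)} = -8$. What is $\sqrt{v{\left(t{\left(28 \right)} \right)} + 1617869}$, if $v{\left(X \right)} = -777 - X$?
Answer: $10 \sqrt{16171} \approx 1271.7$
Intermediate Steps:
$\sqrt{v{\left(t{\left(28 \right)} \right)} + 1617869} = \sqrt{\left(-777 - -8\right) + 1617869} = \sqrt{\left(-777 + 8\right) + 1617869} = \sqrt{-769 + 1617869} = \sqrt{1617100} = 10 \sqrt{16171}$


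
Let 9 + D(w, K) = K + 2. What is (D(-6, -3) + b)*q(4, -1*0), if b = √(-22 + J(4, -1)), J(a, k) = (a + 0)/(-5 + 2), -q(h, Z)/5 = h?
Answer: 200 - 20*I*√210/3 ≈ 200.0 - 96.609*I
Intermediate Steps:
D(w, K) = -7 + K (D(w, K) = -9 + (K + 2) = -9 + (2 + K) = -7 + K)
q(h, Z) = -5*h
J(a, k) = -a/3 (J(a, k) = a/(-3) = a*(-⅓) = -a/3)
b = I*√210/3 (b = √(-22 - ⅓*4) = √(-22 - 4/3) = √(-70/3) = I*√210/3 ≈ 4.8305*I)
(D(-6, -3) + b)*q(4, -1*0) = ((-7 - 3) + I*√210/3)*(-5*4) = (-10 + I*√210/3)*(-20) = 200 - 20*I*√210/3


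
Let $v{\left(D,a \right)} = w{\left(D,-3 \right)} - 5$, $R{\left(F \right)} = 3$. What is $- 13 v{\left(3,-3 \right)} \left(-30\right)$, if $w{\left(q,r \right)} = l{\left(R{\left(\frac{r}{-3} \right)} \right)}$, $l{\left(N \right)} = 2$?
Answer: $-1170$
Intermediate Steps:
$w{\left(q,r \right)} = 2$
$v{\left(D,a \right)} = -3$ ($v{\left(D,a \right)} = 2 - 5 = -3$)
$- 13 v{\left(3,-3 \right)} \left(-30\right) = \left(-13\right) \left(-3\right) \left(-30\right) = 39 \left(-30\right) = -1170$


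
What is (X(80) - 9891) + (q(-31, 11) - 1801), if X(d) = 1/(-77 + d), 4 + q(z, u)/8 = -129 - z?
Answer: -37523/3 ≈ -12508.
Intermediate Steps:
q(z, u) = -1064 - 8*z (q(z, u) = -32 + 8*(-129 - z) = -32 + (-1032 - 8*z) = -1064 - 8*z)
(X(80) - 9891) + (q(-31, 11) - 1801) = (1/(-77 + 80) - 9891) + ((-1064 - 8*(-31)) - 1801) = (1/3 - 9891) + ((-1064 + 248) - 1801) = (⅓ - 9891) + (-816 - 1801) = -29672/3 - 2617 = -37523/3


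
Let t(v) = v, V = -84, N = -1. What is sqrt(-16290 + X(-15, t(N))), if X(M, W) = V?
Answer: I*sqrt(16374) ≈ 127.96*I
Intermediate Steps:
X(M, W) = -84
sqrt(-16290 + X(-15, t(N))) = sqrt(-16290 - 84) = sqrt(-16374) = I*sqrt(16374)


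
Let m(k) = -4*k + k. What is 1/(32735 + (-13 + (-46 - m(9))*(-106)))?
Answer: 1/34736 ≈ 2.8789e-5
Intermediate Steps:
m(k) = -3*k
1/(32735 + (-13 + (-46 - m(9))*(-106))) = 1/(32735 + (-13 + (-46 - (-3)*9)*(-106))) = 1/(32735 + (-13 + (-46 - 1*(-27))*(-106))) = 1/(32735 + (-13 + (-46 + 27)*(-106))) = 1/(32735 + (-13 - 19*(-106))) = 1/(32735 + (-13 + 2014)) = 1/(32735 + 2001) = 1/34736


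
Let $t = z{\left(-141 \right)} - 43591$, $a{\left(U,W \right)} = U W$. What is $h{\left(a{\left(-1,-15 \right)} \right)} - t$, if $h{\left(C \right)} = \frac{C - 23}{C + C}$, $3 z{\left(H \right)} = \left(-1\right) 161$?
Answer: $\frac{218222}{5} \approx 43644.0$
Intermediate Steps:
$z{\left(H \right)} = - \frac{161}{3}$ ($z{\left(H \right)} = \frac{\left(-1\right) 161}{3} = \frac{1}{3} \left(-161\right) = - \frac{161}{3}$)
$h{\left(C \right)} = \frac{-23 + C}{2 C}$
$t = - \frac{130934}{3}$ ($t = - \frac{161}{3} - 43591 = - \frac{130934}{3} \approx -43645.0$)
$h{\left(a{\left(-1,-15 \right)} \right)} - t = \frac{-23 - -15}{2 \left(\left(-1\right) \left(-15\right)\right)} - - \frac{130934}{3} = \frac{-23 + 15}{2 \cdot 15} + \frac{130934}{3} = \frac{1}{2} \cdot \frac{1}{15} \left(-8\right) + \frac{130934}{3} = - \frac{4}{15} + \frac{130934}{3} = \frac{218222}{5}$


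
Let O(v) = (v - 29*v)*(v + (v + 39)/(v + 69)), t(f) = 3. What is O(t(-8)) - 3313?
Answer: -3614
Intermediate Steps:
O(v) = -28*v*(v + (39 + v)/(69 + v)) (O(v) = (-28*v)*(v + (39 + v)/(69 + v)) = -28*v*(v + (39 + v)/(69 + v)))
O(t(-8)) - 3313 = -28*3*(39 + 3**2 + 70*3)/(69 + 3) - 3313 = -28*3*(39 + 9 + 210)/72 - 3313 = -28*3*1/72*258 - 3313 = -301 - 3313 = -3614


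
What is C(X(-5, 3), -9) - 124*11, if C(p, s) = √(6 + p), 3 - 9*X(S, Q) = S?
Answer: -1364 + √62/3 ≈ -1361.4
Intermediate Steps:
X(S, Q) = ⅓ - S/9
C(X(-5, 3), -9) - 124*11 = √(6 + (⅓ - ⅑*(-5))) - 124*11 = √(6 + (⅓ + 5/9)) - 1364 = √(6 + 8/9) - 1364 = √(62/9) - 1364 = √62/3 - 1364 = -1364 + √62/3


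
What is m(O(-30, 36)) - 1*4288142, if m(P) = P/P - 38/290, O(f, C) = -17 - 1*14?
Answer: -621780464/145 ≈ -4.2881e+6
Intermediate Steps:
O(f, C) = -31 (O(f, C) = -17 - 14 = -31)
m(P) = 126/145 (m(P) = 1 - 38*1/290 = 1 - 19/145 = 126/145)
m(O(-30, 36)) - 1*4288142 = 126/145 - 1*4288142 = 126/145 - 4288142 = -621780464/145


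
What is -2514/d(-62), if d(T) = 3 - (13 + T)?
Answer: -1257/26 ≈ -48.346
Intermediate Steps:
d(T) = -10 - T (d(T) = 3 + (-13 - T) = -10 - T)
-2514/d(-62) = -2514/(-10 - 1*(-62)) = -2514/(-10 + 62) = -2514/52 = -2514*1/52 = -1257/26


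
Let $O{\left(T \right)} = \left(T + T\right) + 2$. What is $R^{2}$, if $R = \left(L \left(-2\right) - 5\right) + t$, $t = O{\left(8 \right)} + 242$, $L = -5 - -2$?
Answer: $68121$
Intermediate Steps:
$L = -3$ ($L = -5 + 2 = -3$)
$O{\left(T \right)} = 2 + 2 T$ ($O{\left(T \right)} = 2 T + 2 = 2 + 2 T$)
$t = 260$ ($t = \left(2 + 2 \cdot 8\right) + 242 = \left(2 + 16\right) + 242 = 18 + 242 = 260$)
$R = 261$ ($R = \left(\left(-3\right) \left(-2\right) - 5\right) + 260 = \left(6 - 5\right) + 260 = 1 + 260 = 261$)
$R^{2} = 261^{2} = 68121$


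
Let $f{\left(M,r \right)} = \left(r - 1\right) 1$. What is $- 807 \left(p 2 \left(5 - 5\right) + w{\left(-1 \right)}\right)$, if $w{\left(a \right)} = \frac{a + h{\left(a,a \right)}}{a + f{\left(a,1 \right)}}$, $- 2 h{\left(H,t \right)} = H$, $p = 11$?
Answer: $- \frac{807}{2} \approx -403.5$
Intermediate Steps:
$h{\left(H,t \right)} = - \frac{H}{2}$
$f{\left(M,r \right)} = -1 + r$ ($f{\left(M,r \right)} = \left(-1 + r\right) 1 = -1 + r$)
$w{\left(a \right)} = \frac{1}{2}$ ($w{\left(a \right)} = \frac{a - \frac{a}{2}}{a + \left(-1 + 1\right)} = \frac{\frac{1}{2} a}{a + 0} = \frac{\frac{1}{2} a}{a} = \frac{1}{2}$)
$- 807 \left(p 2 \left(5 - 5\right) + w{\left(-1 \right)}\right) = - 807 \left(11 \cdot 2 \left(5 - 5\right) + \frac{1}{2}\right) = - 807 \left(11 \cdot 2 \cdot 0 + \frac{1}{2}\right) = - 807 \left(11 \cdot 0 + \frac{1}{2}\right) = - 807 \left(0 + \frac{1}{2}\right) = \left(-807\right) \frac{1}{2} = - \frac{807}{2}$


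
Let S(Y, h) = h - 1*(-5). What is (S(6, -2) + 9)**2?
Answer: 144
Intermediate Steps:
S(Y, h) = 5 + h (S(Y, h) = h + 5 = 5 + h)
(S(6, -2) + 9)**2 = ((5 - 2) + 9)**2 = (3 + 9)**2 = 12**2 = 144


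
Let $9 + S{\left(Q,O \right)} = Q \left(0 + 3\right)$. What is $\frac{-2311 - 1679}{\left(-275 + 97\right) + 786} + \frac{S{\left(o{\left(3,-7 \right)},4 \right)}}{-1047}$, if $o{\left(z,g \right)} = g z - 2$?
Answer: $- \frac{36229}{5584} \approx -6.488$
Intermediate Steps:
$o{\left(z,g \right)} = -2 + g z$
$S{\left(Q,O \right)} = -9 + 3 Q$ ($S{\left(Q,O \right)} = -9 + Q \left(0 + 3\right) = -9 + Q 3 = -9 + 3 Q$)
$\frac{-2311 - 1679}{\left(-275 + 97\right) + 786} + \frac{S{\left(o{\left(3,-7 \right)},4 \right)}}{-1047} = \frac{-2311 - 1679}{\left(-275 + 97\right) + 786} + \frac{-9 + 3 \left(-2 - 21\right)}{-1047} = \frac{-2311 - 1679}{-178 + 786} + \left(-9 + 3 \left(-2 - 21\right)\right) \left(- \frac{1}{1047}\right) = - \frac{3990}{608} + \left(-9 + 3 \left(-23\right)\right) \left(- \frac{1}{1047}\right) = \left(-3990\right) \frac{1}{608} + \left(-9 - 69\right) \left(- \frac{1}{1047}\right) = - \frac{105}{16} - - \frac{26}{349} = - \frac{105}{16} + \frac{26}{349} = - \frac{36229}{5584}$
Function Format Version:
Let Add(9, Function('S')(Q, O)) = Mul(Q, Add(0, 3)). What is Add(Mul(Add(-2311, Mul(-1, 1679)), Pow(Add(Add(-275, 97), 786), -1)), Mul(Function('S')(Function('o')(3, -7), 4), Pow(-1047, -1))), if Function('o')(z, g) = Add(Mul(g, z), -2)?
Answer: Rational(-36229, 5584) ≈ -6.4880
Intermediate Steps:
Function('o')(z, g) = Add(-2, Mul(g, z))
Function('S')(Q, O) = Add(-9, Mul(3, Q)) (Function('S')(Q, O) = Add(-9, Mul(Q, Add(0, 3))) = Add(-9, Mul(Q, 3)) = Add(-9, Mul(3, Q)))
Add(Mul(Add(-2311, Mul(-1, 1679)), Pow(Add(Add(-275, 97), 786), -1)), Mul(Function('S')(Function('o')(3, -7), 4), Pow(-1047, -1))) = Add(Mul(Add(-2311, Mul(-1, 1679)), Pow(Add(Add(-275, 97), 786), -1)), Mul(Add(-9, Mul(3, Add(-2, Mul(-7, 3)))), Pow(-1047, -1))) = Add(Mul(Add(-2311, -1679), Pow(Add(-178, 786), -1)), Mul(Add(-9, Mul(3, Add(-2, -21))), Rational(-1, 1047))) = Add(Mul(-3990, Pow(608, -1)), Mul(Add(-9, Mul(3, -23)), Rational(-1, 1047))) = Add(Mul(-3990, Rational(1, 608)), Mul(Add(-9, -69), Rational(-1, 1047))) = Add(Rational(-105, 16), Mul(-78, Rational(-1, 1047))) = Add(Rational(-105, 16), Rational(26, 349)) = Rational(-36229, 5584)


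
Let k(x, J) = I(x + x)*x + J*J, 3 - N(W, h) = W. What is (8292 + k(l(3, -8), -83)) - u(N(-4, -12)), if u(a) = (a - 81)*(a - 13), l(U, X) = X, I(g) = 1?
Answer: 14729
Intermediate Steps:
N(W, h) = 3 - W
u(a) = (-81 + a)*(-13 + a)
k(x, J) = x + J**2 (k(x, J) = 1*x + J*J = x + J**2)
(8292 + k(l(3, -8), -83)) - u(N(-4, -12)) = (8292 + (-8 + (-83)**2)) - (1053 + (3 - 1*(-4))**2 - 94*(3 - 1*(-4))) = (8292 + (-8 + 6889)) - (1053 + (3 + 4)**2 - 94*(3 + 4)) = (8292 + 6881) - (1053 + 7**2 - 94*7) = 15173 - (1053 + 49 - 658) = 15173 - 1*444 = 15173 - 444 = 14729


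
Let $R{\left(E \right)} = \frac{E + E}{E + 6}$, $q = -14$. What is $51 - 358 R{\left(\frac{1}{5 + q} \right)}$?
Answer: $\frac{3419}{53} \approx 64.509$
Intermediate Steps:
$R{\left(E \right)} = \frac{2 E}{6 + E}$
$51 - 358 R{\left(\frac{1}{5 + q} \right)} = 51 - 358 \frac{2}{\left(5 - 14\right) \left(6 + \frac{1}{5 - 14}\right)} = 51 - 358 \frac{2}{\left(-9\right) \left(6 + \frac{1}{-9}\right)} = 51 - 358 \cdot 2 \left(- \frac{1}{9}\right) \frac{1}{6 - \frac{1}{9}} = 51 - 358 \cdot 2 \left(- \frac{1}{9}\right) \frac{1}{\frac{53}{9}} = 51 - 358 \cdot 2 \left(- \frac{1}{9}\right) \frac{9}{53} = 51 - - \frac{716}{53} = 51 + \frac{716}{53} = \frac{3419}{53}$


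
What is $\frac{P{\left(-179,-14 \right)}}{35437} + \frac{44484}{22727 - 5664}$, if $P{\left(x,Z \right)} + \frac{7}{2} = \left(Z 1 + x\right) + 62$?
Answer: $\frac{3148169069}{1209323062} \approx 2.6032$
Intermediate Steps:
$P{\left(x,Z \right)} = \frac{117}{2} + Z + x$ ($P{\left(x,Z \right)} = - \frac{7}{2} + \left(\left(Z 1 + x\right) + 62\right) = - \frac{7}{2} + \left(\left(Z + x\right) + 62\right) = - \frac{7}{2} + \left(62 + Z + x\right) = \frac{117}{2} + Z + x$)
$\frac{P{\left(-179,-14 \right)}}{35437} + \frac{44484}{22727 - 5664} = \frac{\frac{117}{2} - 14 - 179}{35437} + \frac{44484}{22727 - 5664} = \left(- \frac{269}{2}\right) \frac{1}{35437} + \frac{44484}{22727 - 5664} = - \frac{269}{70874} + \frac{44484}{17063} = \frac{3148169069}{1209323062}$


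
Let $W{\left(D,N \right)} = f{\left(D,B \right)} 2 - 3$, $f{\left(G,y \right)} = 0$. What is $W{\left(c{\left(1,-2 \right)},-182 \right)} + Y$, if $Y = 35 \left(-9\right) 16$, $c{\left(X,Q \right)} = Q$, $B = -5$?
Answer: $-5043$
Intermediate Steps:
$W{\left(D,N \right)} = -3$ ($W{\left(D,N \right)} = 0 \cdot 2 - 3 = 0 - 3 = -3$)
$Y = -5040$ ($Y = \left(-315\right) 16 = -5040$)
$W{\left(c{\left(1,-2 \right)},-182 \right)} + Y = -3 - 5040 = -5043$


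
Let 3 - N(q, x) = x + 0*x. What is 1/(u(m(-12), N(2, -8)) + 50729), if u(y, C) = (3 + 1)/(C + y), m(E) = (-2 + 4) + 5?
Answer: 9/456563 ≈ 1.9712e-5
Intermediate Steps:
m(E) = 7 (m(E) = 2 + 5 = 7)
N(q, x) = 3 - x (N(q, x) = 3 - (x + 0*x) = 3 - (x + 0) = 3 - x)
u(y, C) = 4/(C + y)
1/(u(m(-12), N(2, -8)) + 50729) = 1/(4/((3 - 1*(-8)) + 7) + 50729) = 1/(4/((3 + 8) + 7) + 50729) = 1/(4/(11 + 7) + 50729) = 1/(4/18 + 50729) = 1/(4*(1/18) + 50729) = 1/(2/9 + 50729) = 1/(456563/9) = 9/456563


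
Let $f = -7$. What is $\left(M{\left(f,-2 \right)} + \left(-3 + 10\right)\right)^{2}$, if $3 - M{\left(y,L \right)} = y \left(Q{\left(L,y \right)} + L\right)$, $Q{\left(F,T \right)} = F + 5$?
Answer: $289$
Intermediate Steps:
$Q{\left(F,T \right)} = 5 + F$
$M{\left(y,L \right)} = 3 - y \left(5 + 2 L\right)$ ($M{\left(y,L \right)} = 3 - y \left(\left(5 + L\right) + L\right) = 3 - y \left(5 + 2 L\right)$)
$\left(M{\left(f,-2 \right)} + \left(-3 + 10\right)\right)^{2} = \left(\left(3 - \left(-2\right) \left(-7\right) - - 7 \left(5 - 2\right)\right) + \left(-3 + 10\right)\right)^{2} = \left(\left(3 - 14 - \left(-7\right) 3\right) + 7\right)^{2} = \left(\left(3 - 14 + 21\right) + 7\right)^{2} = \left(10 + 7\right)^{2} = 17^{2} = 289$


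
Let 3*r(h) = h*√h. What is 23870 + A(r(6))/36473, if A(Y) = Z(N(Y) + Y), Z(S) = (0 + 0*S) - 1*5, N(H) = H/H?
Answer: 870610505/36473 ≈ 23870.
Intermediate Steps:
N(H) = 1
r(h) = h^(3/2)/3 (r(h) = (h*√h)/3 = h^(3/2)/3)
Z(S) = -5 (Z(S) = (0 + 0) - 5 = 0 - 5 = -5)
A(Y) = -5
23870 + A(r(6))/36473 = 23870 - 5/36473 = 870610505/36473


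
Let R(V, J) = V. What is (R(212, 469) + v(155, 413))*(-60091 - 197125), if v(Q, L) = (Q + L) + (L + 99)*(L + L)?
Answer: -108980361472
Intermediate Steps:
v(Q, L) = L + Q + 2*L*(99 + L) (v(Q, L) = (L + Q) + (99 + L)*(2*L) = (L + Q) + 2*L*(99 + L) = L + Q + 2*L*(99 + L))
(R(212, 469) + v(155, 413))*(-60091 - 197125) = (212 + (155 + 2*413**2 + 199*413))*(-60091 - 197125) = (212 + (155 + 2*170569 + 82187))*(-257216) = (212 + (155 + 341138 + 82187))*(-257216) = (212 + 423480)*(-257216) = 423692*(-257216) = -108980361472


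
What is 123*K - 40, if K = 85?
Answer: 10415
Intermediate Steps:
123*K - 40 = 123*85 - 40 = 10455 - 40 = 10415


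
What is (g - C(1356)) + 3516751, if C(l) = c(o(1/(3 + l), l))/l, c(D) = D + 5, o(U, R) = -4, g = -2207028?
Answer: 1775984387/1356 ≈ 1.3097e+6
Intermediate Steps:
c(D) = 5 + D
C(l) = 1/l (C(l) = (5 - 4)/l = 1/l)
(g - C(1356)) + 3516751 = (-2207028 - 1/1356) + 3516751 = -2992729969/1356 + 3516751 = 1775984387/1356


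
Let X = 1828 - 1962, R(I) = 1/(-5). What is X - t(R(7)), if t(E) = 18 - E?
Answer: -761/5 ≈ -152.20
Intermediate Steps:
R(I) = -⅕
X = -134
X - t(R(7)) = -134 - (18 - 1*(-⅕)) = -134 - (18 + ⅕) = -134 - 1*91/5 = -134 - 91/5 = -761/5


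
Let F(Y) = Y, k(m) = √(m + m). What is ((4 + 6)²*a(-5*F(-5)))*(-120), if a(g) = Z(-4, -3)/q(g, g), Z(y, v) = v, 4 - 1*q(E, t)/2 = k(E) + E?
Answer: -378000/391 + 90000*√2/391 ≈ -641.23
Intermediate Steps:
k(m) = √2*√m (k(m) = √(2*m) = √2*√m)
q(E, t) = 8 - 2*E - 2*√2*√E (q(E, t) = 8 - 2*(√2*√E + E) = 8 - 2*(E + √2*√E) = 8 + (-2*E - 2*√2*√E) = 8 - 2*E - 2*√2*√E)
a(g) = -3/(8 - 2*g - 2*√2*√g)
((4 + 6)²*a(-5*F(-5)))*(-120) = ((4 + 6)²*(3/(2*(-4 - 5*(-5) + √2*√(-5*(-5))))))*(-120) = (10²*(3/(2*(-4 + 25 + √2*√25))))*(-120) = (100*(3/(2*(-4 + 25 + √2*5))))*(-120) = (100*(3/(2*(-4 + 25 + 5*√2))))*(-120) = (100*(3/(2*(21 + 5*√2))))*(-120) = (150/(21 + 5*√2))*(-120) = -18000/(21 + 5*√2)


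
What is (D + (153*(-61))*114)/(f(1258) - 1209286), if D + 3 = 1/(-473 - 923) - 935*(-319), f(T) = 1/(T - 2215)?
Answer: 1022953761357/1615572237388 ≈ 0.63318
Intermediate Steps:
f(T) = 1/(-2215 + T)
D = 416373751/1396 (D = -3 + (1/(-473 - 923) - 935*(-319)) = -3 + (1/(-1396) + 298265) = -3 + (-1/1396 + 298265) = -3 + 416377939/1396 = 416373751/1396 ≈ 2.9826e+5)
(D + (153*(-61))*114)/(f(1258) - 1209286) = (416373751/1396 + (153*(-61))*114)/(1/(-2215 + 1258) - 1209286) = (416373751/1396 - 9333*114)/(1/(-957) - 1209286) = (416373751/1396 - 1063962)/(-1/957 - 1209286) = -1068917201/(1396*(-1157286703/957)) = -1068917201/1396*(-957/1157286703) = 1022953761357/1615572237388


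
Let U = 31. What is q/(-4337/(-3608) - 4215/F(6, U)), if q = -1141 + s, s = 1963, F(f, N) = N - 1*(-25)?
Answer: -10380216/935303 ≈ -11.098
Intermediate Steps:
F(f, N) = 25 + N (F(f, N) = N + 25 = 25 + N)
q = 822 (q = -1141 + 1963 = 822)
q/(-4337/(-3608) - 4215/F(6, U)) = 822/(-4337/(-3608) - 4215/(25 + 31)) = 822/(-4337*(-1/3608) - 4215/56) = 822/(4337/3608 - 4215*1/56) = 822/(4337/3608 - 4215/56) = 822/(-935303/12628) = 822*(-12628/935303) = -10380216/935303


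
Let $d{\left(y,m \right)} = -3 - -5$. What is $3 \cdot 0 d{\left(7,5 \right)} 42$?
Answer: $0$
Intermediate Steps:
$d{\left(y,m \right)} = 2$ ($d{\left(y,m \right)} = -3 + 5 = 2$)
$3 \cdot 0 d{\left(7,5 \right)} 42 = 3 \cdot 0 \cdot 2 \cdot 42 = 0 \cdot 2 \cdot 42 = 0 \cdot 42 = 0$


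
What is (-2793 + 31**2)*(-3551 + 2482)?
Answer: 1958408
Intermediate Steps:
(-2793 + 31**2)*(-3551 + 2482) = (-2793 + 961)*(-1069) = -1832*(-1069) = 1958408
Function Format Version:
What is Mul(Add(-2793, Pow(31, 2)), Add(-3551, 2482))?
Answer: 1958408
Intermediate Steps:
Mul(Add(-2793, Pow(31, 2)), Add(-3551, 2482)) = Mul(Add(-2793, 961), -1069) = Mul(-1832, -1069) = 1958408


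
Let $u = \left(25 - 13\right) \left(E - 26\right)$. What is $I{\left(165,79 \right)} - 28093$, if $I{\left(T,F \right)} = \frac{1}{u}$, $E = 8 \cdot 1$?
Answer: $- \frac{6068089}{216} \approx -28093.0$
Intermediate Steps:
$E = 8$
$u = -216$ ($u = \left(25 - 13\right) \left(8 - 26\right) = 12 \left(-18\right) = -216$)
$I{\left(T,F \right)} = - \frac{1}{216}$ ($I{\left(T,F \right)} = \frac{1}{-216} = - \frac{1}{216}$)
$I{\left(165,79 \right)} - 28093 = - \frac{1}{216} - 28093 = - \frac{6068089}{216}$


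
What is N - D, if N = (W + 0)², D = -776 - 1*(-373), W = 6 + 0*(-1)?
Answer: 439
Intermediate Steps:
W = 6 (W = 6 + 0 = 6)
D = -403 (D = -776 + 373 = -403)
N = 36 (N = (6 + 0)² = 6² = 36)
N - D = 36 - 1*(-403) = 36 + 403 = 439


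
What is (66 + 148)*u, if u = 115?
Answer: 24610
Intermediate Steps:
(66 + 148)*u = (66 + 148)*115 = 214*115 = 24610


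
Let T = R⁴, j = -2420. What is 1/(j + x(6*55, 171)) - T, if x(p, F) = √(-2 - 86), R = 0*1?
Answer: -55/133102 - I*√22/2928244 ≈ -0.00041322 - 1.6018e-6*I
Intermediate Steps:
R = 0
x(p, F) = 2*I*√22 (x(p, F) = √(-88) = 2*I*√22)
T = 0 (T = 0⁴ = 0)
1/(j + x(6*55, 171)) - T = 1/(-2420 + 2*I*√22) - 1*0 = 1/(-2420 + 2*I*√22) + 0 = 1/(-2420 + 2*I*√22)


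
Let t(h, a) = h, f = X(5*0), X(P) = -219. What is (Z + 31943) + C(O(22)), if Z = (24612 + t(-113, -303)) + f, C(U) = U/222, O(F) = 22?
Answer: 6240764/111 ≈ 56223.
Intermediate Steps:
C(U) = U/222 (C(U) = U*(1/222) = U/222)
f = -219
Z = 24280 (Z = (24612 - 113) - 219 = 24499 - 219 = 24280)
(Z + 31943) + C(O(22)) = (24280 + 31943) + (1/222)*22 = 56223 + 11/111 = 6240764/111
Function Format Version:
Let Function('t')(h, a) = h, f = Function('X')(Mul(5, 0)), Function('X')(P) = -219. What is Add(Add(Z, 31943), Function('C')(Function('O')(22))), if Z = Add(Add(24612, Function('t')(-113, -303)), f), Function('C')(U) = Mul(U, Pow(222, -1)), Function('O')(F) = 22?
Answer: Rational(6240764, 111) ≈ 56223.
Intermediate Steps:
Function('C')(U) = Mul(Rational(1, 222), U) (Function('C')(U) = Mul(U, Rational(1, 222)) = Mul(Rational(1, 222), U))
f = -219
Z = 24280 (Z = Add(Add(24612, -113), -219) = Add(24499, -219) = 24280)
Add(Add(Z, 31943), Function('C')(Function('O')(22))) = Add(Add(24280, 31943), Mul(Rational(1, 222), 22)) = Add(56223, Rational(11, 111)) = Rational(6240764, 111)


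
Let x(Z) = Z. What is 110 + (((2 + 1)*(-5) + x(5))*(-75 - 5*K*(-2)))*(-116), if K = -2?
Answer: -110090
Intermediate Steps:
110 + (((2 + 1)*(-5) + x(5))*(-75 - 5*K*(-2)))*(-116) = 110 + (((2 + 1)*(-5) + 5)*(-75 - 5*(-2)*(-2)))*(-116) = 110 + ((3*(-5) + 5)*(-75 + 10*(-2)))*(-116) = 110 + ((-15 + 5)*(-75 - 20))*(-116) = 110 - 10*(-95)*(-116) = 110 + 950*(-116) = 110 - 110200 = -110090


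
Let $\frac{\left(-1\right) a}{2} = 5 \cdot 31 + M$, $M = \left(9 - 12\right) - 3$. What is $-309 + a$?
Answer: $-607$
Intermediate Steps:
$M = -6$ ($M = -3 - 3 = -6$)
$a = -298$ ($a = - 2 \left(5 \cdot 31 - 6\right) = - 2 \left(155 - 6\right) = \left(-2\right) 149 = -298$)
$-309 + a = -309 - 298 = -607$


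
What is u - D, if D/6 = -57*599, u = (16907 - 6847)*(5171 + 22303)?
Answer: 276593298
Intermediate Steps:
u = 276388440 (u = 10060*27474 = 276388440)
D = -204858 (D = 6*(-57*599) = 6*(-34143) = -204858)
u - D = 276388440 - 1*(-204858) = 276388440 + 204858 = 276593298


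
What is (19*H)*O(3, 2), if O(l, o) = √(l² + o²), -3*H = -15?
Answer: 95*√13 ≈ 342.53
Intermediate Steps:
H = 5 (H = -⅓*(-15) = 5)
(19*H)*O(3, 2) = (19*5)*√(3² + 2²) = 95*√(9 + 4) = 95*√13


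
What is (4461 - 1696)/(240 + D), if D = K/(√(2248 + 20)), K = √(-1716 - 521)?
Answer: 1505044800/130639037 - 49770*I*√15659/130639037 ≈ 11.521 - 0.047673*I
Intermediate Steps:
K = I*√2237 (K = √(-2237) = I*√2237 ≈ 47.297*I)
D = I*√15659/126 (D = (I*√2237)/(√(2248 + 20)) = (I*√2237)/(√2268) = (I*√2237)/((18*√7)) = (I*√2237)*(√7/126) = I*√15659/126 ≈ 0.99314*I)
(4461 - 1696)/(240 + D) = (4461 - 1696)/(240 + I*√15659/126) = 2765/(240 + I*√15659/126)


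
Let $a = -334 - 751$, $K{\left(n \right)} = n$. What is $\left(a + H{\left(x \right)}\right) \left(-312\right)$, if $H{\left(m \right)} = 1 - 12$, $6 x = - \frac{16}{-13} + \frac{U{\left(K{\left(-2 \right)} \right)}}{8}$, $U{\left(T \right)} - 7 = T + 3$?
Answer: $341952$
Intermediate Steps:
$a = -1085$
$U{\left(T \right)} = 10 + T$ ($U{\left(T \right)} = 7 + \left(T + 3\right) = 7 + \left(3 + T\right) = 10 + T$)
$x = \frac{29}{78}$ ($x = \frac{- \frac{16}{-13} + \frac{10 - 2}{8}}{6} = \frac{\left(-16\right) \left(- \frac{1}{13}\right) + 8 \cdot \frac{1}{8}}{6} = \frac{\frac{16}{13} + 1}{6} = \frac{1}{6} \cdot \frac{29}{13} = \frac{29}{78} \approx 0.37179$)
$H{\left(m \right)} = -11$ ($H{\left(m \right)} = 1 - 12 = -11$)
$\left(a + H{\left(x \right)}\right) \left(-312\right) = \left(-1085 - 11\right) \left(-312\right) = \left(-1096\right) \left(-312\right) = 341952$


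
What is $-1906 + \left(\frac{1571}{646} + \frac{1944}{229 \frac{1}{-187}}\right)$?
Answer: $- \frac{516441533}{147934} \approx -3491.0$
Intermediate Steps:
$-1906 + \left(\frac{1571}{646} + \frac{1944}{229 \frac{1}{-187}}\right) = -1906 + \left(1571 \cdot \frac{1}{646} + \frac{1944}{229 \left(- \frac{1}{187}\right)}\right) = -1906 + \left(\frac{1571}{646} + \frac{1944}{- \frac{229}{187}}\right) = -1906 + \left(\frac{1571}{646} + 1944 \left(- \frac{187}{229}\right)\right) = -1906 + \left(\frac{1571}{646} - \frac{363528}{229}\right) = -1906 - \frac{234479329}{147934} = - \frac{516441533}{147934}$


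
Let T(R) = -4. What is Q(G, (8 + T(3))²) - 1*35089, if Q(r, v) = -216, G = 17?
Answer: -35305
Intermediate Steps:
Q(G, (8 + T(3))²) - 1*35089 = -216 - 1*35089 = -216 - 35089 = -35305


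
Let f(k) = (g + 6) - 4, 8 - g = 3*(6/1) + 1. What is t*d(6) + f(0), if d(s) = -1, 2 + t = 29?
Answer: -36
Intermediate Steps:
t = 27 (t = -2 + 29 = 27)
g = -11 (g = 8 - (3*(6/1) + 1) = 8 - (3*(6*1) + 1) = 8 - (3*6 + 1) = 8 - (18 + 1) = 8 - 1*19 = 8 - 19 = -11)
f(k) = -9 (f(k) = (-11 + 6) - 4 = -5 - 4 = -9)
t*d(6) + f(0) = 27*(-1) - 9 = -27 - 9 = -36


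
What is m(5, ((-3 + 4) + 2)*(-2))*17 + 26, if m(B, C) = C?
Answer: -76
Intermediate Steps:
m(5, ((-3 + 4) + 2)*(-2))*17 + 26 = (((-3 + 4) + 2)*(-2))*17 + 26 = ((1 + 2)*(-2))*17 + 26 = (3*(-2))*17 + 26 = -6*17 + 26 = -102 + 26 = -76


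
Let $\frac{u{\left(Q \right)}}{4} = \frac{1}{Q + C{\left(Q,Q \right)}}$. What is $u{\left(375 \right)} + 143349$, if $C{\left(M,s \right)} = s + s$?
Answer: $\frac{161267629}{1125} \approx 1.4335 \cdot 10^{5}$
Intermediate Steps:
$C{\left(M,s \right)} = 2 s$
$u{\left(Q \right)} = \frac{4}{3 Q}$ ($u{\left(Q \right)} = \frac{4}{Q + 2 Q} = \frac{4}{3 Q}$)
$u{\left(375 \right)} + 143349 = \frac{4}{3 \cdot 375} + 143349 = \frac{4}{3} \cdot \frac{1}{375} + 143349 = \frac{4}{1125} + 143349 = \frac{161267629}{1125}$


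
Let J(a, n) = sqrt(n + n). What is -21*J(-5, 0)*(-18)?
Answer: 0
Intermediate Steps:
J(a, n) = sqrt(2)*sqrt(n) (J(a, n) = sqrt(2*n) = sqrt(2)*sqrt(n))
-21*J(-5, 0)*(-18) = -21*sqrt(2)*sqrt(0)*(-18) = -21*sqrt(2)*0*(-18) = -21*0*(-18) = 0*(-18) = 0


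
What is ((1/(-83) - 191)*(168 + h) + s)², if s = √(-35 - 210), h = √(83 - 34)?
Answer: 7697571114695/6889 - 38842300*I*√5/83 ≈ 1.1174e+9 - 1.0464e+6*I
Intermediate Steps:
h = 7 (h = √49 = 7)
s = 7*I*√5 (s = √(-245) = 7*I*√5 ≈ 15.652*I)
((1/(-83) - 191)*(168 + h) + s)² = ((1/(-83) - 191)*(168 + 7) + 7*I*√5)² = ((-1/83 - 191)*175 + 7*I*√5)² = (-15854/83*175 + 7*I*√5)² = (-2774450/83 + 7*I*√5)²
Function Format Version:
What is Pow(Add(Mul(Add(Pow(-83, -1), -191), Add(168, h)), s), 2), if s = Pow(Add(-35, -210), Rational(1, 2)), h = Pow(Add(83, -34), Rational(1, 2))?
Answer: Add(Rational(7697571114695, 6889), Mul(Rational(-38842300, 83), I, Pow(5, Rational(1, 2)))) ≈ Add(1.1174e+9, Mul(-1.0464e+6, I))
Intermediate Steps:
h = 7 (h = Pow(49, Rational(1, 2)) = 7)
s = Mul(7, I, Pow(5, Rational(1, 2))) (s = Pow(-245, Rational(1, 2)) = Mul(7, I, Pow(5, Rational(1, 2))) ≈ Mul(15.652, I))
Pow(Add(Mul(Add(Pow(-83, -1), -191), Add(168, h)), s), 2) = Pow(Add(Mul(Add(Pow(-83, -1), -191), Add(168, 7)), Mul(7, I, Pow(5, Rational(1, 2)))), 2) = Pow(Add(Mul(Add(Rational(-1, 83), -191), 175), Mul(7, I, Pow(5, Rational(1, 2)))), 2) = Pow(Add(Mul(Rational(-15854, 83), 175), Mul(7, I, Pow(5, Rational(1, 2)))), 2) = Pow(Add(Rational(-2774450, 83), Mul(7, I, Pow(5, Rational(1, 2)))), 2)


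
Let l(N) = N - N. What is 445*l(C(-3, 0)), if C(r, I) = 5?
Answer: 0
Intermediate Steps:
l(N) = 0
445*l(C(-3, 0)) = 445*0 = 0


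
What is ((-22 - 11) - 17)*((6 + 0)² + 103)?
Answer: -6950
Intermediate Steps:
((-22 - 11) - 17)*((6 + 0)² + 103) = (-33 - 17)*(6² + 103) = -50*(36 + 103) = -50*139 = -6950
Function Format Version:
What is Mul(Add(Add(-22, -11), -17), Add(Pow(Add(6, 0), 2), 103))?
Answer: -6950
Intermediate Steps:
Mul(Add(Add(-22, -11), -17), Add(Pow(Add(6, 0), 2), 103)) = Mul(Add(-33, -17), Add(Pow(6, 2), 103)) = Mul(-50, Add(36, 103)) = Mul(-50, 139) = -6950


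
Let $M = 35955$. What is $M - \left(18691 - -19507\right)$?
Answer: $-2243$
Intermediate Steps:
$M - \left(18691 - -19507\right) = 35955 - \left(18691 - -19507\right) = 35955 - \left(18691 + 19507\right) = 35955 - 38198 = -2243$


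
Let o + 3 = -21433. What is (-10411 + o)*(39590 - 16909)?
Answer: -722321807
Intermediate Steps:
o = -21436 (o = -3 - 21433 = -21436)
(-10411 + o)*(39590 - 16909) = (-10411 - 21436)*(39590 - 16909) = -31847*22681 = -722321807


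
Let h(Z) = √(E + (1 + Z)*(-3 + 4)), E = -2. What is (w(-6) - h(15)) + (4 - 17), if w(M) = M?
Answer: -19 - √14 ≈ -22.742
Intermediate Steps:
h(Z) = √(-1 + Z) (h(Z) = √(-2 + (1 + Z)*(-3 + 4)) = √(-2 + (1 + Z)*1) = √(-2 + (1 + Z)) = √(-1 + Z))
(w(-6) - h(15)) + (4 - 17) = (-6 - √(-1 + 15)) + (4 - 17) = (-6 - √14) - 13 = -19 - √14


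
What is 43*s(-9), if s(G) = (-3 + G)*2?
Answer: -1032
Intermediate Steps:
s(G) = -6 + 2*G
43*s(-9) = 43*(-6 + 2*(-9)) = 43*(-6 - 18) = 43*(-24) = -1032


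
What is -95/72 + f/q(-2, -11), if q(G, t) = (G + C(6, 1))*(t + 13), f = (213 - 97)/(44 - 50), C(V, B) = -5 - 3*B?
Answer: -127/360 ≈ -0.35278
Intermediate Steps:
f = -58/3 (f = 116/(-6) = 116*(-1/6) = -58/3 ≈ -19.333)
q(G, t) = (-8 + G)*(13 + t) (q(G, t) = (G + (-5 - 3*1))*(t + 13) = (G + (-5 - 3))*(13 + t) = (G - 8)*(13 + t) = (-8 + G)*(13 + t))
-95/72 + f/q(-2, -11) = -95/72 - 58/(3*(-104 - 8*(-11) + 13*(-2) - 2*(-11))) = -95*1/72 - 58/(3*(-104 + 88 - 26 + 22)) = -95/72 - 58/3/(-20) = -95/72 - 58/3*(-1/20) = -95/72 + 29/30 = -127/360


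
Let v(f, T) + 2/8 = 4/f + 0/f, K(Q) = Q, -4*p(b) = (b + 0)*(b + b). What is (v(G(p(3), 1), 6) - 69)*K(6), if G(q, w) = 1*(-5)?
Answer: -4203/10 ≈ -420.30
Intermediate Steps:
p(b) = -b²/2 (p(b) = -(b + 0)*(b + b)/4 = -b*2*b/4 = -b²/2)
G(q, w) = -5
v(f, T) = -¼ + 4/f (v(f, T) = -¼ + (4/f + 0/f) = -¼ + (4/f + 0) = -¼ + 4/f)
(v(G(p(3), 1), 6) - 69)*K(6) = ((¼)*(16 - 1*(-5))/(-5) - 69)*6 = ((¼)*(-⅕)*(16 + 5) - 69)*6 = ((¼)*(-⅕)*21 - 69)*6 = (-21/20 - 69)*6 = -1401/20*6 = -4203/10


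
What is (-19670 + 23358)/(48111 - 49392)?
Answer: -3688/1281 ≈ -2.8790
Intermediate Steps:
(-19670 + 23358)/(48111 - 49392) = 3688/(-1281) = 3688*(-1/1281) = -3688/1281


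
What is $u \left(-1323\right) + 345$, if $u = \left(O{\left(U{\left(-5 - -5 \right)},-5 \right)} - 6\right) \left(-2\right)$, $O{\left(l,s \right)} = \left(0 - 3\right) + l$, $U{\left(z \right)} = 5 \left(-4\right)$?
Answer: $-76389$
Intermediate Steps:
$U{\left(z \right)} = -20$
$O{\left(l,s \right)} = -3 + l$
$u = 58$ ($u = \left(\left(-3 - 20\right) - 6\right) \left(-2\right) = \left(-23 - 6\right) \left(-2\right) = \left(-29\right) \left(-2\right) = 58$)
$u \left(-1323\right) + 345 = 58 \left(-1323\right) + 345 = -76734 + 345 = -76389$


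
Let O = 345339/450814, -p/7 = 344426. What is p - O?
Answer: -1086904784687/450814 ≈ -2.4110e+6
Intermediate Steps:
p = -2410982 (p = -7*344426 = -2410982)
O = 345339/450814 (O = 345339*(1/450814) = 345339/450814 ≈ 0.76603)
p - O = -2410982 - 1*345339/450814 = -2410982 - 345339/450814 = -1086904784687/450814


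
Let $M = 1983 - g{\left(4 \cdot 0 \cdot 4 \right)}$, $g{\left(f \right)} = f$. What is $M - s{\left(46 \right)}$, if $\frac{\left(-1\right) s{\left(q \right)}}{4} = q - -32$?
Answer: $2295$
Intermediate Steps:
$s{\left(q \right)} = -128 - 4 q$ ($s{\left(q \right)} = - 4 \left(q - -32\right) = - 4 \left(q + 32\right) = - 4 \left(32 + q\right) = -128 - 4 q$)
$M = 1983$ ($M = 1983 - 4 \cdot 0 \cdot 4 = 1983 - 0 \cdot 4 = 1983 - 0 = 1983 + 0 = 1983$)
$M - s{\left(46 \right)} = 1983 - \left(-128 - 184\right) = 1983 - -312 = 1983 + 312 = 2295$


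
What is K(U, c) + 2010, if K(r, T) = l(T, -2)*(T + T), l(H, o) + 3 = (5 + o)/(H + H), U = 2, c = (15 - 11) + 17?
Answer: 1887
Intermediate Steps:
c = 21 (c = 4 + 17 = 21)
l(H, o) = -3 + (5 + o)/(2*H) (l(H, o) = -3 + (5 + o)/(H + H) = -3 + (5 + o)/((2*H)) = -3 + (5 + o)*(1/(2*H)) = -3 + (5 + o)/(2*H))
K(r, T) = 3 - 6*T (K(r, T) = ((5 - 2 - 6*T)/(2*T))*(T + T) = ((3 - 6*T)/(2*T))*(2*T) = 3 - 6*T)
K(U, c) + 2010 = (3 - 6*21) + 2010 = (3 - 126) + 2010 = -123 + 2010 = 1887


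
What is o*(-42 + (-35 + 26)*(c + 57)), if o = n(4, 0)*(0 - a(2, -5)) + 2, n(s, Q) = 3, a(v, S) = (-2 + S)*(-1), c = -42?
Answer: 3363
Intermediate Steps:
a(v, S) = 2 - S
o = -19 (o = 3*(0 - (2 - 1*(-5))) + 2 = 3*(0 - (2 + 5)) + 2 = 3*(0 - 1*7) + 2 = 3*(0 - 7) + 2 = 3*(-7) + 2 = -21 + 2 = -19)
o*(-42 + (-35 + 26)*(c + 57)) = -19*(-42 + (-35 + 26)*(-42 + 57)) = -19*(-42 - 9*15) = -19*(-42 - 135) = -19*(-177) = 3363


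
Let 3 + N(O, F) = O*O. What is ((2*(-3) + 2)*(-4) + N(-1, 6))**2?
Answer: 196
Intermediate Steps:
N(O, F) = -3 + O**2 (N(O, F) = -3 + O*O = -3 + O**2)
((2*(-3) + 2)*(-4) + N(-1, 6))**2 = ((2*(-3) + 2)*(-4) + (-3 + (-1)**2))**2 = ((-6 + 2)*(-4) + (-3 + 1))**2 = (-4*(-4) - 2)**2 = (16 - 2)**2 = 14**2 = 196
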